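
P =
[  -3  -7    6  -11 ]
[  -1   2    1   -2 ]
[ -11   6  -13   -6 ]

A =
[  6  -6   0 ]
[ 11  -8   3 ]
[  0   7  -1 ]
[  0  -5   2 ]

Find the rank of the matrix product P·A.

3

First compute PA:
[[-95, 171, -49],
 [ 16,   7,   1],
 [  0, -43,  19]]
Now row reduce the product.
R2 ← R2 + (16/95)·R1: [0, 179/5, -689/95]
R3 ← R3 + (215/179)·R2: [0, 0, 34992/3401]
3 nonzero rows, so rank(PA) = 3.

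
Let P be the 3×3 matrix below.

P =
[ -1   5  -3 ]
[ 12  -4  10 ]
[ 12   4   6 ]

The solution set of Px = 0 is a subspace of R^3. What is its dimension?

0

Row reduce to echelon form.
R2 ← R2 + (12)·R1: [0, 56, -26]
R3 ← R3 + (12)·R1: [0, 64, -30]
R3 ← R3 − (8/7)·R2: [0, 0, -2/7]
3 nonzero rows, so rank(P) = 3.
P has 3 columns; by rank–nullity, nullity = 3 − 3 = 0.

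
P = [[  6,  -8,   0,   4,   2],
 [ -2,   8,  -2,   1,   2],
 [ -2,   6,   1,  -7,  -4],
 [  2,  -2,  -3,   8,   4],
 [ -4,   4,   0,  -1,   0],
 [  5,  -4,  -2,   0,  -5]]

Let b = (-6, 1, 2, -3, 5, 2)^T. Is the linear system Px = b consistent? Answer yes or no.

no

Row reduce the augmented matrix [P | b].
R2 ← R2 + (1/3)·R1: [0, 16/3, -2, 7/3, 8/3, -1]
R3 ← R3 + (1/3)·R1: [0, 10/3, 1, -17/3, -10/3, 0]
R4 ← R4 − (1/3)·R1: [0, 2/3, -3, 20/3, 10/3, -1]
R5 ← R5 + (2/3)·R1: [0, -4/3, 0, 5/3, 4/3, 1]
R6 ← R6 − (5/6)·R1: [0, 8/3, -2, -10/3, -20/3, 7]
R3 ← R3 − (5/8)·R2: [0, 0, 9/4, -57/8, -5, 5/8]
R4 ← R4 − (1/8)·R2: [0, 0, -11/4, 51/8, 3, -7/8]
R5 ← R5 + (1/4)·R2: [0, 0, -1/2, 9/4, 2, 3/4]
R6 ← R6 − (1/2)·R2: [0, 0, -1, -9/2, -8, 15/2]
R4 ← R4 + (11/9)·R3: [0, 0, 0, -7/3, -28/9, -1/9]
R5 ← R5 + (2/9)·R3: [0, 0, 0, 2/3, 8/9, 8/9]
R6 ← R6 + (4/9)·R3: [0, 0, 0, -23/3, -92/9, 70/9]
R5 ← R5 + (2/7)·R4: [0, 0, 0, 0, 0, 6/7]
R6 ← R6 − (23/7)·R4: [0, 0, 0, 0, 0, 57/7]
R6 ← R6 − (19/2)·R5: [0, 0, 0, 0, 0, 0]
The echelon form has 5 nonzero rows; the last pivot sits in the augmented column, so rank(P) = 4 but rank([P|b]) = 5.
Since the ranks differ, the system is inconsistent.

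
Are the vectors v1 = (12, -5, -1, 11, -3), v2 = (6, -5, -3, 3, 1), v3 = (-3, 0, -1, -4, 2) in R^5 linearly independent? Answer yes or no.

Form the matrix with these vectors as rows and row reduce.
R2 ← R2 − (1/2)·R1: [0, -5/2, -5/2, -5/2, 5/2]
R3 ← R3 + (1/4)·R1: [0, -5/4, -5/4, -5/4, 5/4]
R3 ← R3 − (1/2)·R2: [0, 0, 0, 0, 0]
2 nonzero rows, so the 3 vectors span a space of dimension 2.
Since 2 < 3, the vectors are linearly dependent.

no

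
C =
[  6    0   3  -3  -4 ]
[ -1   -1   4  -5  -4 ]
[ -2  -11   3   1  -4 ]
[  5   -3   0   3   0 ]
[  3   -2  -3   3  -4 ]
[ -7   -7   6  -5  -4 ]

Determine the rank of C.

Row reduce to echelon form.
R2 ← R2 + (1/6)·R1: [0, -1, 9/2, -11/2, -14/3]
R3 ← R3 + (1/3)·R1: [0, -11, 4, 0, -16/3]
R4 ← R4 − (5/6)·R1: [0, -3, -5/2, 11/2, 10/3]
R5 ← R5 − (1/2)·R1: [0, -2, -9/2, 9/2, -2]
R6 ← R6 + (7/6)·R1: [0, -7, 19/2, -17/2, -26/3]
R3 ← R3 − (11)·R2: [0, 0, -91/2, 121/2, 46]
R4 ← R4 − (3)·R2: [0, 0, -16, 22, 52/3]
R5 ← R5 − (2)·R2: [0, 0, -27/2, 31/2, 22/3]
R6 ← R6 − (7)·R2: [0, 0, -22, 30, 24]
R4 ← R4 − (32/91)·R3: [0, 0, 0, 66/91, 316/273]
R5 ← R5 − (27/91)·R3: [0, 0, 0, -223/91, -1724/273]
R6 ← R6 − (44/91)·R3: [0, 0, 0, 68/91, 160/91]
R5 ← R5 + (223/66)·R4: [0, 0, 0, 0, -238/99]
R6 ← R6 − (34/33)·R4: [0, 0, 0, 0, 56/99]
R6 ← R6 + (4/17)·R5: [0, 0, 0, 0, 0]
Echelon form has 5 nonzero rows, so rank(C) = 5.

5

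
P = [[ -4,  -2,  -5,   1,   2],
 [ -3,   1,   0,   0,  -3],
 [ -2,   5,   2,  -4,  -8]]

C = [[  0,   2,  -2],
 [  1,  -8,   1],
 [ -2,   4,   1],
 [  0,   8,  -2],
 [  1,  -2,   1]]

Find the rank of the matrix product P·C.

First compute PC:
[[ 10,  -8,   1],
 [ -2,  -8,   4],
 [ -7, -52,  11]]
Now row reduce the product.
R2 ← R2 + (1/5)·R1: [0, -48/5, 21/5]
R3 ← R3 + (7/10)·R1: [0, -288/5, 117/10]
R3 ← R3 − (6)·R2: [0, 0, -27/2]
3 nonzero rows, so rank(PC) = 3.

3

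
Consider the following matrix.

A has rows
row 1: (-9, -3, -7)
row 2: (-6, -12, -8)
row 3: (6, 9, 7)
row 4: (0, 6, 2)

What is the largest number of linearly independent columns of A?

2

Row reduce to echelon form.
R2 ← R2 − (2/3)·R1: [0, -10, -10/3]
R3 ← R3 + (2/3)·R1: [0, 7, 7/3]
R3 ← R3 + (7/10)·R2: [0, 0, 0]
R4 ← R4 + (3/5)·R2: [0, 0, 0]
Echelon form has 2 nonzero rows, so rank(A) = 2.
The rank gives the maximum number of linearly independent columns: 2.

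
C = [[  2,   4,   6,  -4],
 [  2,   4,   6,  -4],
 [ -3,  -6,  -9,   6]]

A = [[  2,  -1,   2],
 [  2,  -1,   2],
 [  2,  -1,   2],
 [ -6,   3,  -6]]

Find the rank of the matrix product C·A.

1

First compute CA:
[[ 48, -24,  48],
 [ 48, -24,  48],
 [-72,  36, -72]]
Now row reduce the product.
R2 ← R2 − R1: [0, 0, 0]
R3 ← R3 + (3/2)·R1: [0, 0, 0]
1 nonzero row, so rank(CA) = 1.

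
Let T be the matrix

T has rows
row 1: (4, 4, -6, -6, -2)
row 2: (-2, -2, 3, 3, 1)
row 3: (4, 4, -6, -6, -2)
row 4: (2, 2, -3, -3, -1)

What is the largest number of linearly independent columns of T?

1

Row reduce to echelon form.
R2 ← R2 + (1/2)·R1: [0, 0, 0, 0, 0]
R3 ← R3 − R1: [0, 0, 0, 0, 0]
R4 ← R4 − (1/2)·R1: [0, 0, 0, 0, 0]
Echelon form has 1 nonzero row, so rank(T) = 1.
The rank gives the maximum number of linearly independent columns: 1.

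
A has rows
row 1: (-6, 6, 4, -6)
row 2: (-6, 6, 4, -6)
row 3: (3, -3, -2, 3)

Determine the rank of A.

1

Row reduce to echelon form.
R2 ← R2 − R1: [0, 0, 0, 0]
R3 ← R3 + (1/2)·R1: [0, 0, 0, 0]
Echelon form has 1 nonzero row, so rank(A) = 1.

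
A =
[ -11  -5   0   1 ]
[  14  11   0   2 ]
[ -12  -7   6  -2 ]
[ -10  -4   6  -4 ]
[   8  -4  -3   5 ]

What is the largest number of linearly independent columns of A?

4

Row reduce to echelon form.
R2 ← R2 + (14/11)·R1: [0, 51/11, 0, 36/11]
R3 ← R3 − (12/11)·R1: [0, -17/11, 6, -34/11]
R4 ← R4 − (10/11)·R1: [0, 6/11, 6, -54/11]
R5 ← R5 + (8/11)·R1: [0, -84/11, -3, 63/11]
R3 ← R3 + (1/3)·R2: [0, 0, 6, -2]
R4 ← R4 − (2/17)·R2: [0, 0, 6, -90/17]
R5 ← R5 + (28/17)·R2: [0, 0, -3, 189/17]
R4 ← R4 − R3: [0, 0, 0, -56/17]
R5 ← R5 + (1/2)·R3: [0, 0, 0, 172/17]
R5 ← R5 + (43/14)·R4: [0, 0, 0, 0]
Echelon form has 4 nonzero rows, so rank(A) = 4.
The rank gives the maximum number of linearly independent columns: 4.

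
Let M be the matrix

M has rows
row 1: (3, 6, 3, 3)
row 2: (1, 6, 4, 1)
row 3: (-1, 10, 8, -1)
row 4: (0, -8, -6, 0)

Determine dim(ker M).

2

Row reduce to echelon form.
R2 ← R2 − (1/3)·R1: [0, 4, 3, 0]
R3 ← R3 + (1/3)·R1: [0, 12, 9, 0]
R3 ← R3 − (3)·R2: [0, 0, 0, 0]
R4 ← R4 + (2)·R2: [0, 0, 0, 0]
2 nonzero rows, so rank(M) = 2.
M has 4 columns; by rank–nullity, nullity = 4 − 2 = 2.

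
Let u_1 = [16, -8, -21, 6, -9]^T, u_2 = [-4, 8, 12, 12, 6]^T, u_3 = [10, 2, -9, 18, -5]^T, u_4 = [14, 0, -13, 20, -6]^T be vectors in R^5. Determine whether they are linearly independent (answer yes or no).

no

Form the matrix with these vectors as rows and row reduce.
R2 ← R2 + (1/4)·R1: [0, 6, 27/4, 27/2, 15/4]
R3 ← R3 − (5/8)·R1: [0, 7, 33/8, 57/4, 5/8]
R4 ← R4 − (7/8)·R1: [0, 7, 43/8, 59/4, 15/8]
R3 ← R3 − (7/6)·R2: [0, 0, -15/4, -3/2, -15/4]
R4 ← R4 − (7/6)·R2: [0, 0, -5/2, -1, -5/2]
R4 ← R4 − (2/3)·R3: [0, 0, 0, 0, 0]
3 nonzero rows, so the 4 vectors span a space of dimension 3.
Since 3 < 4, the vectors are linearly dependent.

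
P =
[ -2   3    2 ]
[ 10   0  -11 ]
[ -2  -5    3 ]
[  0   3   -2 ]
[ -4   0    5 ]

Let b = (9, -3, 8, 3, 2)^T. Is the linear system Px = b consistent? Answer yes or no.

no

Row reduce the augmented matrix [P | b].
R2 ← R2 + (5)·R1: [0, 15, -1, 42]
R3 ← R3 − R1: [0, -8, 1, -1]
R5 ← R5 − (2)·R1: [0, -6, 1, -16]
R3 ← R3 + (8/15)·R2: [0, 0, 7/15, 107/5]
R4 ← R4 − (1/5)·R2: [0, 0, -9/5, -27/5]
R5 ← R5 + (2/5)·R2: [0, 0, 3/5, 4/5]
R4 ← R4 + (27/7)·R3: [0, 0, 0, 540/7]
R5 ← R5 − (9/7)·R3: [0, 0, 0, -187/7]
R5 ← R5 + (187/540)·R4: [0, 0, 0, 0]
The echelon form has 4 nonzero rows; the last pivot sits in the augmented column, so rank(P) = 3 but rank([P|b]) = 4.
Since the ranks differ, the system is inconsistent.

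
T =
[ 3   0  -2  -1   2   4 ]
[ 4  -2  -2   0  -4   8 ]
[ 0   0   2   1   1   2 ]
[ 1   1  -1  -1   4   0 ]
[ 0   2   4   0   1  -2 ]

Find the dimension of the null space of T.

Row reduce to echelon form.
R2 ← R2 − (4/3)·R1: [0, -2, 2/3, 4/3, -20/3, 8/3]
R4 ← R4 − (1/3)·R1: [0, 1, -1/3, -2/3, 10/3, -4/3]
R4 ← R4 + (1/2)·R2: [0, 0, 0, 0, 0, 0]
R5 ← R5 + R2: [0, 0, 14/3, 4/3, -17/3, 2/3]
R5 ← R5 − (7/3)·R3: [0, 0, 0, -1, -8, -4]
Swap R4 ↔ R5
4 nonzero rows, so rank(T) = 4.
T has 6 columns; by rank–nullity, nullity = 6 − 4 = 2.

2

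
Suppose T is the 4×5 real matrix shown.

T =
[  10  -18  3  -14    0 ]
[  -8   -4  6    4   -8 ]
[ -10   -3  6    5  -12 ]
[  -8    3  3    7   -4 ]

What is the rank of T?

3

Row reduce to echelon form.
R2 ← R2 + (4/5)·R1: [0, -92/5, 42/5, -36/5, -8]
R3 ← R3 + R1: [0, -21, 9, -9, -12]
R4 ← R4 + (4/5)·R1: [0, -57/5, 27/5, -21/5, -4]
R3 ← R3 − (105/92)·R2: [0, 0, -27/46, -18/23, -66/23]
R4 ← R4 − (57/92)·R2: [0, 0, 9/46, 6/23, 22/23]
R4 ← R4 + (1/3)·R3: [0, 0, 0, 0, 0]
Echelon form has 3 nonzero rows, so rank(T) = 3.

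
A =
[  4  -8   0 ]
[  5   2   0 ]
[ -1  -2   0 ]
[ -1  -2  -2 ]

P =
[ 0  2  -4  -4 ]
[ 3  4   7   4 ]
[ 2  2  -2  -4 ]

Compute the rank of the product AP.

First compute AP:
[[-24, -24, -72, -48],
 [  6,  18,  -6, -12],
 [ -6, -10, -10,  -4],
 [-10, -14,  -6,   4]]
Now row reduce the product.
R2 ← R2 + (1/4)·R1: [0, 12, -24, -24]
R3 ← R3 − (1/4)·R1: [0, -4, 8, 8]
R4 ← R4 − (5/12)·R1: [0, -4, 24, 24]
R3 ← R3 + (1/3)·R2: [0, 0, 0, 0]
R4 ← R4 + (1/3)·R2: [0, 0, 16, 16]
Swap R3 ↔ R4
3 nonzero rows, so rank(AP) = 3.

3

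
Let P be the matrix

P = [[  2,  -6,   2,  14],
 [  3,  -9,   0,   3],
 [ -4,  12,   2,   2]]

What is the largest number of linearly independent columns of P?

Row reduce to echelon form.
R2 ← R2 − (3/2)·R1: [0, 0, -3, -18]
R3 ← R3 + (2)·R1: [0, 0, 6, 30]
R3 ← R3 + (2)·R2: [0, 0, 0, -6]
Echelon form has 3 nonzero rows, so rank(P) = 3.
The rank gives the maximum number of linearly independent columns: 3.

3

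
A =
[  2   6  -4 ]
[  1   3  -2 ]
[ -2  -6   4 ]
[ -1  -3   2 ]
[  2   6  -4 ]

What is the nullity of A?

Row reduce to echelon form.
R2 ← R2 − (1/2)·R1: [0, 0, 0]
R3 ← R3 + R1: [0, 0, 0]
R4 ← R4 + (1/2)·R1: [0, 0, 0]
R5 ← R5 − R1: [0, 0, 0]
1 nonzero row, so rank(A) = 1.
A has 3 columns; by rank–nullity, nullity = 3 − 1 = 2.

2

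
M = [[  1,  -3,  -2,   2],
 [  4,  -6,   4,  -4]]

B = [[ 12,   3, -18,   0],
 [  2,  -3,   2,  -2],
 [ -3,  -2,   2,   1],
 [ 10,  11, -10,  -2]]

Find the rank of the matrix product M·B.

2

First compute MB:
[[ 32,  38, -48,   0],
 [-16, -22, -36,  24]]
Now row reduce the product.
R2 ← R2 + (1/2)·R1: [0, -3, -60, 24]
2 nonzero rows, so rank(MB) = 2.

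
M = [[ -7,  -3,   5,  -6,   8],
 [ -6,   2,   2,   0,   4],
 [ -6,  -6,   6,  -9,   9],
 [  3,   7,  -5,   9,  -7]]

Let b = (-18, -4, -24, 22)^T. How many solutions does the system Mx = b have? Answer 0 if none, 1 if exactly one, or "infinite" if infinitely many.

infinite

Row reduce the augmented matrix [M | b].
R2 ← R2 − (6/7)·R1: [0, 32/7, -16/7, 36/7, -20/7, 80/7]
R3 ← R3 − (6/7)·R1: [0, -24/7, 12/7, -27/7, 15/7, -60/7]
R4 ← R4 + (3/7)·R1: [0, 40/7, -20/7, 45/7, -25/7, 100/7]
R3 ← R3 + (3/4)·R2: [0, 0, 0, 0, 0, 0]
R4 ← R4 − (5/4)·R2: [0, 0, 0, 0, 0, 0]
The echelon form has 2 nonzero rows, and every pivot lies in the first 5 columns, so rank(M) = rank([M|b]) = 2.
The system is consistent.
rank = 2 < 5 unknowns, so there are infinitely many solutions.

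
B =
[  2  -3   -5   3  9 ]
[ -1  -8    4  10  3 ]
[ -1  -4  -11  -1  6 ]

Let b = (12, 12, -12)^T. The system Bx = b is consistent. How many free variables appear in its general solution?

Row reduce the augmented matrix [B | b].
R2 ← R2 + (1/2)·R1: [0, -19/2, 3/2, 23/2, 15/2, 18]
R3 ← R3 + (1/2)·R1: [0, -11/2, -27/2, 1/2, 21/2, -6]
R3 ← R3 − (11/19)·R2: [0, 0, -273/19, -117/19, 117/19, -312/19]
The echelon form has 3 nonzero rows, and every pivot lies in the first 5 columns, so rank(B) = rank([B|b]) = 3.
The system is consistent.
Free variables = (unknowns) − (rank) = 5 − 3 = 2.

2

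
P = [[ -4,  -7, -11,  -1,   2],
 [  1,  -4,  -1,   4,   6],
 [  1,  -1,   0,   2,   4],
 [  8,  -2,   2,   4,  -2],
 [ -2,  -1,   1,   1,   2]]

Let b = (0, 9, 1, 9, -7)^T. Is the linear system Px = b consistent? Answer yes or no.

Row reduce the augmented matrix [P | b].
R2 ← R2 + (1/4)·R1: [0, -23/4, -15/4, 15/4, 13/2, 9]
R3 ← R3 + (1/4)·R1: [0, -11/4, -11/4, 7/4, 9/2, 1]
R4 ← R4 + (2)·R1: [0, -16, -20, 2, 2, 9]
R5 ← R5 − (1/2)·R1: [0, 5/2, 13/2, 3/2, 1, -7]
R3 ← R3 − (11/23)·R2: [0, 0, -22/23, -1/23, 32/23, -76/23]
R4 ← R4 − (64/23)·R2: [0, 0, -220/23, -194/23, -370/23, -369/23]
R5 ← R5 + (10/23)·R2: [0, 0, 112/23, 72/23, 88/23, -71/23]
R4 ← R4 − (10)·R3: [0, 0, 0, -8, -30, 17]
R5 ← R5 + (56/11)·R3: [0, 0, 0, 32/11, 120/11, -219/11]
R5 ← R5 + (4/11)·R4: [0, 0, 0, 0, 0, -151/11]
The echelon form has 5 nonzero rows; the last pivot sits in the augmented column, so rank(P) = 4 but rank([P|b]) = 5.
Since the ranks differ, the system is inconsistent.

no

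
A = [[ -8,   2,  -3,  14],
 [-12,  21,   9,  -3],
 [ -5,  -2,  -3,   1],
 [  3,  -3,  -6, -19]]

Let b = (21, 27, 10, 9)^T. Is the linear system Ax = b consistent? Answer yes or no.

Row reduce the augmented matrix [A | b].
R2 ← R2 − (3/2)·R1: [0, 18, 27/2, -24, -9/2]
R3 ← R3 − (5/8)·R1: [0, -13/4, -9/8, -31/4, -25/8]
R4 ← R4 + (3/8)·R1: [0, -9/4, -57/8, -55/4, 135/8]
R3 ← R3 + (13/72)·R2: [0, 0, 21/16, -145/12, -63/16]
R4 ← R4 + (1/8)·R2: [0, 0, -87/16, -67/4, 261/16]
R4 ← R4 + (29/7)·R3: [0, 0, 0, -1403/21, 0]
The echelon form has 4 nonzero rows, and every pivot lies in the first 4 columns, so rank(A) = rank([A|b]) = 4.
The system is consistent.

yes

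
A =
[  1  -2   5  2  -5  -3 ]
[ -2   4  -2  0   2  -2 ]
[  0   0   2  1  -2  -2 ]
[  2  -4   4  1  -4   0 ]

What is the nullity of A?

Row reduce to echelon form.
R2 ← R2 + (2)·R1: [0, 0, 8, 4, -8, -8]
R4 ← R4 − (2)·R1: [0, 0, -6, -3, 6, 6]
R3 ← R3 − (1/4)·R2: [0, 0, 0, 0, 0, 0]
R4 ← R4 + (3/4)·R2: [0, 0, 0, 0, 0, 0]
2 nonzero rows, so rank(A) = 2.
A has 6 columns; by rank–nullity, nullity = 6 − 2 = 4.

4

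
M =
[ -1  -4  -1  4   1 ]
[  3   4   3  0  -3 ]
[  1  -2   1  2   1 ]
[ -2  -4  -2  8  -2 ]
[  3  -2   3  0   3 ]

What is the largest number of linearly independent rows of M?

Row reduce to echelon form.
R2 ← R2 + (3)·R1: [0, -8, 0, 12, 0]
R3 ← R3 + R1: [0, -6, 0, 6, 2]
R4 ← R4 − (2)·R1: [0, 4, 0, 0, -4]
R5 ← R5 + (3)·R1: [0, -14, 0, 12, 6]
R3 ← R3 − (3/4)·R2: [0, 0, 0, -3, 2]
R4 ← R4 + (1/2)·R2: [0, 0, 0, 6, -4]
R5 ← R5 − (7/4)·R2: [0, 0, 0, -9, 6]
R4 ← R4 + (2)·R3: [0, 0, 0, 0, 0]
R5 ← R5 − (3)·R3: [0, 0, 0, 0, 0]
Echelon form has 3 nonzero rows, so rank(M) = 3.
The rank gives the maximum number of linearly independent rows: 3.

3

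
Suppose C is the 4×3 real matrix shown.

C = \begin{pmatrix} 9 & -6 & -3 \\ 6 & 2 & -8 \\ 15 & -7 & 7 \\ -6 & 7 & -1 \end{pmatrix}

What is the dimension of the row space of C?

Row reduce to echelon form.
R2 ← R2 − (2/3)·R1: [0, 6, -6]
R3 ← R3 − (5/3)·R1: [0, 3, 12]
R4 ← R4 + (2/3)·R1: [0, 3, -3]
R3 ← R3 − (1/2)·R2: [0, 0, 15]
R4 ← R4 − (1/2)·R2: [0, 0, 0]
Echelon form has 3 nonzero rows, so rank(C) = 3.
The row space has dimension equal to the rank: 3.

3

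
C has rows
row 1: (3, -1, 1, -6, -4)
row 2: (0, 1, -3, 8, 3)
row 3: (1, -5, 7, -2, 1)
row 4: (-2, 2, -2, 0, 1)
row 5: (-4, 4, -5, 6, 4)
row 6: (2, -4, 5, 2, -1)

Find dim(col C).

Row reduce to echelon form.
R3 ← R3 − (1/3)·R1: [0, -14/3, 20/3, 0, 7/3]
R4 ← R4 + (2/3)·R1: [0, 4/3, -4/3, -4, -5/3]
R5 ← R5 + (4/3)·R1: [0, 8/3, -11/3, -2, -4/3]
R6 ← R6 − (2/3)·R1: [0, -10/3, 13/3, 6, 5/3]
R3 ← R3 + (14/3)·R2: [0, 0, -22/3, 112/3, 49/3]
R4 ← R4 − (4/3)·R2: [0, 0, 8/3, -44/3, -17/3]
R5 ← R5 − (8/3)·R2: [0, 0, 13/3, -70/3, -28/3]
R6 ← R6 + (10/3)·R2: [0, 0, -17/3, 98/3, 35/3]
R4 ← R4 + (4/11)·R3: [0, 0, 0, -12/11, 3/11]
R5 ← R5 + (13/22)·R3: [0, 0, 0, -14/11, 7/22]
R6 ← R6 − (17/22)·R3: [0, 0, 0, 42/11, -21/22]
R5 ← R5 − (7/6)·R4: [0, 0, 0, 0, 0]
R6 ← R6 + (7/2)·R4: [0, 0, 0, 0, 0]
Echelon form has 4 nonzero rows, so rank(C) = 4.
The column space has dimension equal to the rank: 4.

4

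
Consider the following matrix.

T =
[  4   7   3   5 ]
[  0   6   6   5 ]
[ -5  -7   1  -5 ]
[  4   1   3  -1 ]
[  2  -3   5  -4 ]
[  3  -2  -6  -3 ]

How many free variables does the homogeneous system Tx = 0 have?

0

Row reduce to echelon form.
R3 ← R3 + (5/4)·R1: [0, 7/4, 19/4, 5/4]
R4 ← R4 − R1: [0, -6, 0, -6]
R5 ← R5 − (1/2)·R1: [0, -13/2, 7/2, -13/2]
R6 ← R6 − (3/4)·R1: [0, -29/4, -33/4, -27/4]
R3 ← R3 − (7/24)·R2: [0, 0, 3, -5/24]
R4 ← R4 + R2: [0, 0, 6, -1]
R5 ← R5 + (13/12)·R2: [0, 0, 10, -13/12]
R6 ← R6 + (29/24)·R2: [0, 0, -1, -17/24]
R4 ← R4 − (2)·R3: [0, 0, 0, -7/12]
R5 ← R5 − (10/3)·R3: [0, 0, 0, -7/18]
R6 ← R6 + (1/3)·R3: [0, 0, 0, -7/9]
R5 ← R5 − (2/3)·R4: [0, 0, 0, 0]
R6 ← R6 − (4/3)·R4: [0, 0, 0, 0]
4 nonzero rows, so rank(T) = 4.
T has 4 columns; by rank–nullity, nullity = 4 − 4 = 0.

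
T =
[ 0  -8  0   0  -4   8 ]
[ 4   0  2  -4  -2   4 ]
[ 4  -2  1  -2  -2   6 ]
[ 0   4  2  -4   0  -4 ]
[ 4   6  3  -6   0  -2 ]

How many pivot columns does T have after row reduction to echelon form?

Row reduce to echelon form.
Swap R1 ↔ R2
R3 ← R3 − R1: [0, -2, -1, 2, 0, 2]
R5 ← R5 − R1: [0, 6, 1, -2, 2, -6]
R3 ← R3 − (1/4)·R2: [0, 0, -1, 2, 1, 0]
R4 ← R4 + (1/2)·R2: [0, 0, 2, -4, -2, 0]
R5 ← R5 + (3/4)·R2: [0, 0, 1, -2, -1, 0]
R4 ← R4 + (2)·R3: [0, 0, 0, 0, 0, 0]
R5 ← R5 + R3: [0, 0, 0, 0, 0, 0]
Echelon form has 3 nonzero rows, so rank(T) = 3.
Each nonzero row contributes one pivot column: 3 pivot columns.

3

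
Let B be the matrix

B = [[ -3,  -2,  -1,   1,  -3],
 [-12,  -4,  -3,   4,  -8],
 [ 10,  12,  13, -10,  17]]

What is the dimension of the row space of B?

Row reduce to echelon form.
R2 ← R2 − (4)·R1: [0, 4, 1, 0, 4]
R3 ← R3 + (10/3)·R1: [0, 16/3, 29/3, -20/3, 7]
R3 ← R3 − (4/3)·R2: [0, 0, 25/3, -20/3, 5/3]
Echelon form has 3 nonzero rows, so rank(B) = 3.
The row space has dimension equal to the rank: 3.

3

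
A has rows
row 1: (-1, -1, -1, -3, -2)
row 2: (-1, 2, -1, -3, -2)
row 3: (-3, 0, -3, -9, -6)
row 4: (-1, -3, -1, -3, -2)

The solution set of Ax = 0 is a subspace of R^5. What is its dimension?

3

Row reduce to echelon form.
R2 ← R2 − R1: [0, 3, 0, 0, 0]
R3 ← R3 − (3)·R1: [0, 3, 0, 0, 0]
R4 ← R4 − R1: [0, -2, 0, 0, 0]
R3 ← R3 − R2: [0, 0, 0, 0, 0]
R4 ← R4 + (2/3)·R2: [0, 0, 0, 0, 0]
2 nonzero rows, so rank(A) = 2.
A has 5 columns; by rank–nullity, nullity = 5 − 2 = 3.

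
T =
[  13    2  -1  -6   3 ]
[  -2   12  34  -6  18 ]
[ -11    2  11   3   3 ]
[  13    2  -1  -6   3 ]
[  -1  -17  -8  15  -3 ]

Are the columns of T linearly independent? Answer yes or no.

no

Row reduce T to echelon form.
R2 ← R2 + (2/13)·R1: [0, 160/13, 440/13, -90/13, 240/13]
R3 ← R3 + (11/13)·R1: [0, 48/13, 132/13, -27/13, 72/13]
R4 ← R4 − R1: [0, 0, 0, 0, 0]
R5 ← R5 + (1/13)·R1: [0, -219/13, -105/13, 189/13, -36/13]
R3 ← R3 − (3/10)·R2: [0, 0, 0, 0, 0]
R5 ← R5 + (219/160)·R2: [0, 0, 153/4, 81/16, 45/2]
Swap R3 ↔ R5
3 pivots among 5 columns.
Only 3 < 5 pivot columns, so the columns are linearly dependent.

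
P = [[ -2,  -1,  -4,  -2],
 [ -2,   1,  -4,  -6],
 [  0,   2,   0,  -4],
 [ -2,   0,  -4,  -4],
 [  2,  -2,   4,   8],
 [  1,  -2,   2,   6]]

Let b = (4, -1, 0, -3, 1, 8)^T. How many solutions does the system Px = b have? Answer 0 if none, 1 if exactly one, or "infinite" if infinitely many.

0

Row reduce the augmented matrix [P | b].
R2 ← R2 − R1: [0, 2, 0, -4, -5]
R4 ← R4 − R1: [0, 1, 0, -2, -7]
R5 ← R5 + R1: [0, -3, 0, 6, 5]
R6 ← R6 + (1/2)·R1: [0, -5/2, 0, 5, 10]
R3 ← R3 − R2: [0, 0, 0, 0, 5]
R4 ← R4 − (1/2)·R2: [0, 0, 0, 0, -9/2]
R5 ← R5 + (3/2)·R2: [0, 0, 0, 0, -5/2]
R6 ← R6 + (5/4)·R2: [0, 0, 0, 0, 15/4]
R4 ← R4 + (9/10)·R3: [0, 0, 0, 0, 0]
R5 ← R5 + (1/2)·R3: [0, 0, 0, 0, 0]
R6 ← R6 − (3/4)·R3: [0, 0, 0, 0, 0]
The echelon form has 3 nonzero rows; the last pivot sits in the augmented column, so rank(P) = 2 but rank([P|b]) = 3.
Since the ranks differ, the system is inconsistent.
It has no solutions.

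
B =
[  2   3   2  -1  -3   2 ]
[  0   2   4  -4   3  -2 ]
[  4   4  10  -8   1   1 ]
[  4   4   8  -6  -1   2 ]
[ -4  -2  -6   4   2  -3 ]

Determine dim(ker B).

3

Row reduce to echelon form.
R3 ← R3 − (2)·R1: [0, -2, 6, -6, 7, -3]
R4 ← R4 − (2)·R1: [0, -2, 4, -4, 5, -2]
R5 ← R5 + (2)·R1: [0, 4, -2, 2, -4, 1]
R3 ← R3 + R2: [0, 0, 10, -10, 10, -5]
R4 ← R4 + R2: [0, 0, 8, -8, 8, -4]
R5 ← R5 − (2)·R2: [0, 0, -10, 10, -10, 5]
R4 ← R4 − (4/5)·R3: [0, 0, 0, 0, 0, 0]
R5 ← R5 + R3: [0, 0, 0, 0, 0, 0]
3 nonzero rows, so rank(B) = 3.
B has 6 columns; by rank–nullity, nullity = 6 − 3 = 3.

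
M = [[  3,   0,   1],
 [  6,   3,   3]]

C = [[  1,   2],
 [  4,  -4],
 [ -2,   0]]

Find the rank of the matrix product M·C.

2

First compute MC:
[[  1,   6],
 [ 12,   0]]
Now row reduce the product.
R2 ← R2 − (12)·R1: [0, -72]
2 nonzero rows, so rank(MC) = 2.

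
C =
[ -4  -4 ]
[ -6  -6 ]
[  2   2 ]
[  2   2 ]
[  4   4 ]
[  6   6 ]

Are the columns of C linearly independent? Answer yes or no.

no

Row reduce C to echelon form.
R2 ← R2 − (3/2)·R1: [0, 0]
R3 ← R3 + (1/2)·R1: [0, 0]
R4 ← R4 + (1/2)·R1: [0, 0]
R5 ← R5 + R1: [0, 0]
R6 ← R6 + (3/2)·R1: [0, 0]
1 pivot among 2 columns.
Only 1 < 2 pivot columns, so the columns are linearly dependent.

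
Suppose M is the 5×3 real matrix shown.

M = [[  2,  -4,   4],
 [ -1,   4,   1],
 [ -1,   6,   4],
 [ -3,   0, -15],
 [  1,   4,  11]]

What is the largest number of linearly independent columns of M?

Row reduce to echelon form.
R2 ← R2 + (1/2)·R1: [0, 2, 3]
R3 ← R3 + (1/2)·R1: [0, 4, 6]
R4 ← R4 + (3/2)·R1: [0, -6, -9]
R5 ← R5 − (1/2)·R1: [0, 6, 9]
R3 ← R3 − (2)·R2: [0, 0, 0]
R4 ← R4 + (3)·R2: [0, 0, 0]
R5 ← R5 − (3)·R2: [0, 0, 0]
Echelon form has 2 nonzero rows, so rank(M) = 2.
The rank gives the maximum number of linearly independent columns: 2.

2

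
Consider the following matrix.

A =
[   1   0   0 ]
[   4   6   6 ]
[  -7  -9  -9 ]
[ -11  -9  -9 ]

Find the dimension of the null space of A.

Row reduce to echelon form.
R2 ← R2 − (4)·R1: [0, 6, 6]
R3 ← R3 + (7)·R1: [0, -9, -9]
R4 ← R4 + (11)·R1: [0, -9, -9]
R3 ← R3 + (3/2)·R2: [0, 0, 0]
R4 ← R4 + (3/2)·R2: [0, 0, 0]
2 nonzero rows, so rank(A) = 2.
A has 3 columns; by rank–nullity, nullity = 3 − 2 = 1.

1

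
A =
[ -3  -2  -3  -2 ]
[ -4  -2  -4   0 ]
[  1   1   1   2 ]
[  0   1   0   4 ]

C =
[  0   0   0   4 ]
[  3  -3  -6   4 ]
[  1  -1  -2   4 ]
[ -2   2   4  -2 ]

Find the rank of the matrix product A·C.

2

First compute AC:
[[ -5,   5,  10, -28],
 [-10,  10,  20, -40],
 [  0,   0,   0,   8],
 [ -5,   5,  10,  -4]]
Now row reduce the product.
R2 ← R2 − (2)·R1: [0, 0, 0, 16]
R4 ← R4 − R1: [0, 0, 0, 24]
R3 ← R3 − (1/2)·R2: [0, 0, 0, 0]
R4 ← R4 − (3/2)·R2: [0, 0, 0, 0]
2 nonzero rows, so rank(AC) = 2.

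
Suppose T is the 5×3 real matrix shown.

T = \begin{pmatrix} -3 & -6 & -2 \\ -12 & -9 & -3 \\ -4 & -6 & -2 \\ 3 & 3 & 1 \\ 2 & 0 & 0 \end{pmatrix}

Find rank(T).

2

Row reduce to echelon form.
R2 ← R2 − (4)·R1: [0, 15, 5]
R3 ← R3 − (4/3)·R1: [0, 2, 2/3]
R4 ← R4 + R1: [0, -3, -1]
R5 ← R5 + (2/3)·R1: [0, -4, -4/3]
R3 ← R3 − (2/15)·R2: [0, 0, 0]
R4 ← R4 + (1/5)·R2: [0, 0, 0]
R5 ← R5 + (4/15)·R2: [0, 0, 0]
Echelon form has 2 nonzero rows, so rank(T) = 2.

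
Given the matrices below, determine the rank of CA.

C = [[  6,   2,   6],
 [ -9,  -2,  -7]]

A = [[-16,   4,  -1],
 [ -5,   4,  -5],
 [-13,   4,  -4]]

First compute CA:
[[-184,  56, -40],
 [245, -72,  47]]
Now row reduce the product.
R2 ← R2 + (245/184)·R1: [0, 59/23, -144/23]
2 nonzero rows, so rank(CA) = 2.

2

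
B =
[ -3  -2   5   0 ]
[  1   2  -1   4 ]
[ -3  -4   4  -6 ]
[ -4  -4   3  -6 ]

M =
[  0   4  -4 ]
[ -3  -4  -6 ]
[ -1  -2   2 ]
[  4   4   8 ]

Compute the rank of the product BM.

3

First compute BM:
[[  1, -14,  34],
 [ 11,  14,  14],
 [-16, -28,  -4],
 [-15, -30,  -2]]
Now row reduce the product.
R2 ← R2 − (11)·R1: [0, 168, -360]
R3 ← R3 + (16)·R1: [0, -252, 540]
R4 ← R4 + (15)·R1: [0, -240, 508]
R3 ← R3 + (3/2)·R2: [0, 0, 0]
R4 ← R4 + (10/7)·R2: [0, 0, -44/7]
Swap R3 ↔ R4
3 nonzero rows, so rank(BM) = 3.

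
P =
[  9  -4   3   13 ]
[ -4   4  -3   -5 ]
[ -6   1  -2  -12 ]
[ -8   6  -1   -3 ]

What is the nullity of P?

Row reduce to echelon form.
R2 ← R2 + (4/9)·R1: [0, 20/9, -5/3, 7/9]
R3 ← R3 + (2/3)·R1: [0, -5/3, 0, -10/3]
R4 ← R4 + (8/9)·R1: [0, 22/9, 5/3, 77/9]
R3 ← R3 + (3/4)·R2: [0, 0, -5/4, -11/4]
R4 ← R4 − (11/10)·R2: [0, 0, 7/2, 77/10]
R4 ← R4 + (14/5)·R3: [0, 0, 0, 0]
3 nonzero rows, so rank(P) = 3.
P has 4 columns; by rank–nullity, nullity = 4 − 3 = 1.

1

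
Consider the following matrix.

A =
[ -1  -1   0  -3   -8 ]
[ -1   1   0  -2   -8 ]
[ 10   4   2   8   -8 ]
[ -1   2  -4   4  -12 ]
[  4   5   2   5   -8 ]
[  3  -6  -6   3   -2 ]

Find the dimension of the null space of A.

Row reduce to echelon form.
R2 ← R2 − R1: [0, 2, 0, 1, 0]
R3 ← R3 + (10)·R1: [0, -6, 2, -22, -88]
R4 ← R4 − R1: [0, 3, -4, 7, -4]
R5 ← R5 + (4)·R1: [0, 1, 2, -7, -40]
R6 ← R6 + (3)·R1: [0, -9, -6, -6, -26]
R3 ← R3 + (3)·R2: [0, 0, 2, -19, -88]
R4 ← R4 − (3/2)·R2: [0, 0, -4, 11/2, -4]
R5 ← R5 − (1/2)·R2: [0, 0, 2, -15/2, -40]
R6 ← R6 + (9/2)·R2: [0, 0, -6, -3/2, -26]
R4 ← R4 + (2)·R3: [0, 0, 0, -65/2, -180]
R5 ← R5 − R3: [0, 0, 0, 23/2, 48]
R6 ← R6 + (3)·R3: [0, 0, 0, -117/2, -290]
R5 ← R5 + (23/65)·R4: [0, 0, 0, 0, -204/13]
R6 ← R6 − (9/5)·R4: [0, 0, 0, 0, 34]
R6 ← R6 + (13/6)·R5: [0, 0, 0, 0, 0]
5 nonzero rows, so rank(A) = 5.
A has 5 columns; by rank–nullity, nullity = 5 − 5 = 0.

0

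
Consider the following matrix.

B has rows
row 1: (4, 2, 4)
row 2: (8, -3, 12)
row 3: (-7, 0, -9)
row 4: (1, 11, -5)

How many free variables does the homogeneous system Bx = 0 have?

1

Row reduce to echelon form.
R2 ← R2 − (2)·R1: [0, -7, 4]
R3 ← R3 + (7/4)·R1: [0, 7/2, -2]
R4 ← R4 − (1/4)·R1: [0, 21/2, -6]
R3 ← R3 + (1/2)·R2: [0, 0, 0]
R4 ← R4 + (3/2)·R2: [0, 0, 0]
2 nonzero rows, so rank(B) = 2.
B has 3 columns; by rank–nullity, nullity = 3 − 2 = 1.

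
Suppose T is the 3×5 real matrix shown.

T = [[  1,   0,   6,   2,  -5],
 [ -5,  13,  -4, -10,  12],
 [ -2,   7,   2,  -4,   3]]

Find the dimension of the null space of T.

3

Row reduce to echelon form.
R2 ← R2 + (5)·R1: [0, 13, 26, 0, -13]
R3 ← R3 + (2)·R1: [0, 7, 14, 0, -7]
R3 ← R3 − (7/13)·R2: [0, 0, 0, 0, 0]
2 nonzero rows, so rank(T) = 2.
T has 5 columns; by rank–nullity, nullity = 5 − 2 = 3.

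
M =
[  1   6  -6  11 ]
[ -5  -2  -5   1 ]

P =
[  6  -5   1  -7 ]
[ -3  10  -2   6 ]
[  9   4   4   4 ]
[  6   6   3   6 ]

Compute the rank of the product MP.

2

First compute MP:
[[  0,  97,  -2,  71],
 [-63,  -9, -18,   9]]
Now row reduce the product.
Swap R1 ↔ R2
2 nonzero rows, so rank(MP) = 2.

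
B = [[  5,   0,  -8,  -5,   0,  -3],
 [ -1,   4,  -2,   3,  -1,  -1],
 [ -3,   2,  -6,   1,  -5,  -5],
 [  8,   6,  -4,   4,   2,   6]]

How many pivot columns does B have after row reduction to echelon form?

Row reduce to echelon form.
R2 ← R2 + (1/5)·R1: [0, 4, -18/5, 2, -1, -8/5]
R3 ← R3 + (3/5)·R1: [0, 2, -54/5, -2, -5, -34/5]
R4 ← R4 − (8/5)·R1: [0, 6, 44/5, 12, 2, 54/5]
R3 ← R3 − (1/2)·R2: [0, 0, -9, -3, -9/2, -6]
R4 ← R4 − (3/2)·R2: [0, 0, 71/5, 9, 7/2, 66/5]
R4 ← R4 + (71/45)·R3: [0, 0, 0, 64/15, -18/5, 56/15]
Echelon form has 4 nonzero rows, so rank(B) = 4.
Each nonzero row contributes one pivot column: 4 pivot columns.

4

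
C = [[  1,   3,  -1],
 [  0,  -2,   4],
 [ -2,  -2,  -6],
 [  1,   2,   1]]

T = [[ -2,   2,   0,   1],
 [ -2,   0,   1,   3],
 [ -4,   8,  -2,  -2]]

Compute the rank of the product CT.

2

First compute CT:
[[ -4,  -6,   5,  12],
 [-12,  32, -10, -14],
 [ 32, -52,  10,   4],
 [-10,  10,   0,   5]]
Now row reduce the product.
R2 ← R2 − (3)·R1: [0, 50, -25, -50]
R3 ← R3 + (8)·R1: [0, -100, 50, 100]
R4 ← R4 − (5/2)·R1: [0, 25, -25/2, -25]
R3 ← R3 + (2)·R2: [0, 0, 0, 0]
R4 ← R4 − (1/2)·R2: [0, 0, 0, 0]
2 nonzero rows, so rank(CT) = 2.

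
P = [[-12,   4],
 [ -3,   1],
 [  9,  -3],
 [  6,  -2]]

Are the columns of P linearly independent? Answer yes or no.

no

Row reduce P to echelon form.
R2 ← R2 − (1/4)·R1: [0, 0]
R3 ← R3 + (3/4)·R1: [0, 0]
R4 ← R4 + (1/2)·R1: [0, 0]
1 pivot among 2 columns.
Only 1 < 2 pivot columns, so the columns are linearly dependent.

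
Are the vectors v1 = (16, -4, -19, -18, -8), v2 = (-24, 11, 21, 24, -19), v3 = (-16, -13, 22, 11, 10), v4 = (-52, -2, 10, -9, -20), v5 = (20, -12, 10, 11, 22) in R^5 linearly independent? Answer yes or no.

yes

Form the matrix with these vectors as rows and row reduce.
R2 ← R2 + (3/2)·R1: [0, 5, -15/2, -3, -31]
R3 ← R3 + R1: [0, -17, 3, -7, 2]
R4 ← R4 + (13/4)·R1: [0, -15, -207/4, -135/2, -46]
R5 ← R5 − (5/4)·R1: [0, -7, 135/4, 67/2, 32]
R3 ← R3 + (17/5)·R2: [0, 0, -45/2, -86/5, -517/5]
R4 ← R4 + (3)·R2: [0, 0, -297/4, -153/2, -139]
R5 ← R5 + (7/5)·R2: [0, 0, 93/4, 293/10, -57/5]
R4 ← R4 − (33/10)·R3: [0, 0, 0, -987/50, 10111/50]
R5 ← R5 + (31/30)·R3: [0, 0, 0, 1729/150, -17737/150]
R5 ← R5 + (247/423)·R4: [0, 0, 0, 0, -70/423]
5 nonzero rows, so the 5 vectors span a space of dimension 5.
Since 5 = 5, the vectors are linearly independent.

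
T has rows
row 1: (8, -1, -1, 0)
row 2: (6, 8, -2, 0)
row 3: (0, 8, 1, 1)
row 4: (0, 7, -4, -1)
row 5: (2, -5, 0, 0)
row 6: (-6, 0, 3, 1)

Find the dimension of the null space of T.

Row reduce to echelon form.
R2 ← R2 − (3/4)·R1: [0, 35/4, -5/4, 0]
R5 ← R5 − (1/4)·R1: [0, -19/4, 1/4, 0]
R6 ← R6 + (3/4)·R1: [0, -3/4, 9/4, 1]
R3 ← R3 − (32/35)·R2: [0, 0, 15/7, 1]
R4 ← R4 − (4/5)·R2: [0, 0, -3, -1]
R5 ← R5 + (19/35)·R2: [0, 0, -3/7, 0]
R6 ← R6 + (3/35)·R2: [0, 0, 15/7, 1]
R4 ← R4 + (7/5)·R3: [0, 0, 0, 2/5]
R5 ← R5 + (1/5)·R3: [0, 0, 0, 1/5]
R6 ← R6 − R3: [0, 0, 0, 0]
R5 ← R5 − (1/2)·R4: [0, 0, 0, 0]
4 nonzero rows, so rank(T) = 4.
T has 4 columns; by rank–nullity, nullity = 4 − 4 = 0.

0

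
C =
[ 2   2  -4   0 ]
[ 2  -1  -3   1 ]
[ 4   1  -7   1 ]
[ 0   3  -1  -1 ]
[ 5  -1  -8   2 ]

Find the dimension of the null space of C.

2

Row reduce to echelon form.
R2 ← R2 − R1: [0, -3, 1, 1]
R3 ← R3 − (2)·R1: [0, -3, 1, 1]
R5 ← R5 − (5/2)·R1: [0, -6, 2, 2]
R3 ← R3 − R2: [0, 0, 0, 0]
R4 ← R4 + R2: [0, 0, 0, 0]
R5 ← R5 − (2)·R2: [0, 0, 0, 0]
2 nonzero rows, so rank(C) = 2.
C has 4 columns; by rank–nullity, nullity = 4 − 2 = 2.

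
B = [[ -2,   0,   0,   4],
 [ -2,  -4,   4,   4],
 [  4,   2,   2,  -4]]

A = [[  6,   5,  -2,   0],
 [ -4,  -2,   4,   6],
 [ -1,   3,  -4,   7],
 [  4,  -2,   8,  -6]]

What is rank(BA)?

3

First compute BA:
[[  4, -18,  36, -24],
 [ 16,   2,   4, -20],
 [ -2,  30, -40,  50]]
Now row reduce the product.
R2 ← R2 − (4)·R1: [0, 74, -140, 76]
R3 ← R3 + (1/2)·R1: [0, 21, -22, 38]
R3 ← R3 − (21/74)·R2: [0, 0, 656/37, 608/37]
3 nonzero rows, so rank(BA) = 3.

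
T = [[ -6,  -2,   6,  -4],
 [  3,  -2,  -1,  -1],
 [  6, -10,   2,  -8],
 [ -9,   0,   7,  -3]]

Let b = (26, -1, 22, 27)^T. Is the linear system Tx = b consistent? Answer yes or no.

yes

Row reduce the augmented matrix [T | b].
R2 ← R2 + (1/2)·R1: [0, -3, 2, -3, 12]
R3 ← R3 + R1: [0, -12, 8, -12, 48]
R4 ← R4 − (3/2)·R1: [0, 3, -2, 3, -12]
R3 ← R3 − (4)·R2: [0, 0, 0, 0, 0]
R4 ← R4 + R2: [0, 0, 0, 0, 0]
The echelon form has 2 nonzero rows, and every pivot lies in the first 4 columns, so rank(T) = rank([T|b]) = 2.
The system is consistent.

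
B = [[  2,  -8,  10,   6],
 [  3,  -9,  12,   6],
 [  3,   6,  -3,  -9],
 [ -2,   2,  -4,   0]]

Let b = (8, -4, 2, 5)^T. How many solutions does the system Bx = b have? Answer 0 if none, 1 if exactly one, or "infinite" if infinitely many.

0

Row reduce the augmented matrix [B | b].
R2 ← R2 − (3/2)·R1: [0, 3, -3, -3, -16]
R3 ← R3 − (3/2)·R1: [0, 18, -18, -18, -10]
R4 ← R4 + R1: [0, -6, 6, 6, 13]
R3 ← R3 − (6)·R2: [0, 0, 0, 0, 86]
R4 ← R4 + (2)·R2: [0, 0, 0, 0, -19]
R4 ← R4 + (19/86)·R3: [0, 0, 0, 0, 0]
The echelon form has 3 nonzero rows; the last pivot sits in the augmented column, so rank(B) = 2 but rank([B|b]) = 3.
Since the ranks differ, the system is inconsistent.
It has no solutions.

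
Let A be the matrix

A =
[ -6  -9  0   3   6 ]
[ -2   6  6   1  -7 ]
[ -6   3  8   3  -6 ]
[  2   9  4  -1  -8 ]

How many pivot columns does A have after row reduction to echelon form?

2

Row reduce to echelon form.
R2 ← R2 − (1/3)·R1: [0, 9, 6, 0, -9]
R3 ← R3 − R1: [0, 12, 8, 0, -12]
R4 ← R4 + (1/3)·R1: [0, 6, 4, 0, -6]
R3 ← R3 − (4/3)·R2: [0, 0, 0, 0, 0]
R4 ← R4 − (2/3)·R2: [0, 0, 0, 0, 0]
Echelon form has 2 nonzero rows, so rank(A) = 2.
Each nonzero row contributes one pivot column: 2 pivot columns.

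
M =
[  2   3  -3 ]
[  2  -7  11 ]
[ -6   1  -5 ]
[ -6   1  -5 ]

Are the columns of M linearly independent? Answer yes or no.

Row reduce M to echelon form.
R2 ← R2 − R1: [0, -10, 14]
R3 ← R3 + (3)·R1: [0, 10, -14]
R4 ← R4 + (3)·R1: [0, 10, -14]
R3 ← R3 + R2: [0, 0, 0]
R4 ← R4 + R2: [0, 0, 0]
2 pivots among 3 columns.
Only 2 < 3 pivot columns, so the columns are linearly dependent.

no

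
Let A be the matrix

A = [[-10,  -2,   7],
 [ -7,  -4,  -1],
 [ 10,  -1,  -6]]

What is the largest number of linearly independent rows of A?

3

Row reduce to echelon form.
R2 ← R2 − (7/10)·R1: [0, -13/5, -59/10]
R3 ← R3 + R1: [0, -3, 1]
R3 ← R3 − (15/13)·R2: [0, 0, 203/26]
Echelon form has 3 nonzero rows, so rank(A) = 3.
The rank gives the maximum number of linearly independent rows: 3.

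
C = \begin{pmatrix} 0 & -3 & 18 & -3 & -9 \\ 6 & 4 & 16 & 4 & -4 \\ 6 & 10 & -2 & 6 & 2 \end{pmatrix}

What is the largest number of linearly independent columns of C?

Row reduce to echelon form.
Swap R1 ↔ R2
R3 ← R3 − R1: [0, 6, -18, 2, 6]
R3 ← R3 + (2)·R2: [0, 0, 18, -4, -12]
Echelon form has 3 nonzero rows, so rank(C) = 3.
The rank gives the maximum number of linearly independent columns: 3.

3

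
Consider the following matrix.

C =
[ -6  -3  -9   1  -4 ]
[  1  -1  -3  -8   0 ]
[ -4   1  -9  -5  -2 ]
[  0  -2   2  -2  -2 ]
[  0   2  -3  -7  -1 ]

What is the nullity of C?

0

Row reduce to echelon form.
R2 ← R2 + (1/6)·R1: [0, -3/2, -9/2, -47/6, -2/3]
R3 ← R3 − (2/3)·R1: [0, 3, -3, -17/3, 2/3]
R3 ← R3 + (2)·R2: [0, 0, -12, -64/3, -2/3]
R4 ← R4 − (4/3)·R2: [0, 0, 8, 76/9, -10/9]
R5 ← R5 + (4/3)·R2: [0, 0, -9, -157/9, -17/9]
R4 ← R4 + (2/3)·R3: [0, 0, 0, -52/9, -14/9]
R5 ← R5 − (3/4)·R3: [0, 0, 0, -13/9, -25/18]
R5 ← R5 − (1/4)·R4: [0, 0, 0, 0, -1]
5 nonzero rows, so rank(C) = 5.
C has 5 columns; by rank–nullity, nullity = 5 − 5 = 0.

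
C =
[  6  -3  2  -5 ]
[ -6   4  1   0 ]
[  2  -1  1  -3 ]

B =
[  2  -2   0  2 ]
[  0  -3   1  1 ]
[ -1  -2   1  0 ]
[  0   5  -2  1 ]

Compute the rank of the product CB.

3

First compute CB:
[[ 10, -32,   9,   4],
 [-13,  -2,   5,  -8],
 [  3, -18,   6,   0]]
Now row reduce the product.
R2 ← R2 + (13/10)·R1: [0, -218/5, 167/10, -14/5]
R3 ← R3 − (3/10)·R1: [0, -42/5, 33/10, -6/5]
R3 ← R3 − (21/109)·R2: [0, 0, 9/109, -72/109]
3 nonzero rows, so rank(CB) = 3.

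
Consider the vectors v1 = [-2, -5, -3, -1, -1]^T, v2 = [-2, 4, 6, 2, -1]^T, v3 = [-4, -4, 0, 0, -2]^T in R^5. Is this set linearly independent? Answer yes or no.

no

Form the matrix with these vectors as rows and row reduce.
R2 ← R2 − R1: [0, 9, 9, 3, 0]
R3 ← R3 − (2)·R1: [0, 6, 6, 2, 0]
R3 ← R3 − (2/3)·R2: [0, 0, 0, 0, 0]
2 nonzero rows, so the 3 vectors span a space of dimension 2.
Since 2 < 3, the vectors are linearly dependent.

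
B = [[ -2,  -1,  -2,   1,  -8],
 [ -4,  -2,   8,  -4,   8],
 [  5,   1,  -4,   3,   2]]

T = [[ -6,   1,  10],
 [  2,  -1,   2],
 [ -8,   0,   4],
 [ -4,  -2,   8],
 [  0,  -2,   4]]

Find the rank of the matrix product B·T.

3

First compute BT:
[[ 22,  13, -54],
 [-28, -10, -12],
 [ -8,  -6,  68]]
Now row reduce the product.
R2 ← R2 + (14/11)·R1: [0, 72/11, -888/11]
R3 ← R3 + (4/11)·R1: [0, -14/11, 532/11]
R3 ← R3 + (7/36)·R2: [0, 0, 98/3]
3 nonzero rows, so rank(BT) = 3.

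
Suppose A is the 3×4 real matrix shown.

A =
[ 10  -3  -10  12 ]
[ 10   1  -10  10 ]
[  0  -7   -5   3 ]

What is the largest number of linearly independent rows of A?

3

Row reduce to echelon form.
R2 ← R2 − R1: [0, 4, 0, -2]
R3 ← R3 + (7/4)·R2: [0, 0, -5, -1/2]
Echelon form has 3 nonzero rows, so rank(A) = 3.
The rank gives the maximum number of linearly independent rows: 3.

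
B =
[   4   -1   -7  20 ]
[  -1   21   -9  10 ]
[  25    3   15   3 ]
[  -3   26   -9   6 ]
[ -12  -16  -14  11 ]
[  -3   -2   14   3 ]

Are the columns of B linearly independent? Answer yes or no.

Row reduce B to echelon form.
R2 ← R2 + (1/4)·R1: [0, 83/4, -43/4, 15]
R3 ← R3 − (25/4)·R1: [0, 37/4, 235/4, -122]
R4 ← R4 + (3/4)·R1: [0, 101/4, -57/4, 21]
R5 ← R5 + (3)·R1: [0, -19, -35, 71]
R6 ← R6 + (3/4)·R1: [0, -11/4, 35/4, 18]
R3 ← R3 − (37/83)·R2: [0, 0, 5274/83, -10681/83]
R4 ← R4 − (101/83)·R2: [0, 0, -97/83, 228/83]
R5 ← R5 + (76/83)·R2: [0, 0, -3722/83, 7033/83]
R6 ← R6 + (11/83)·R2: [0, 0, 608/83, 1659/83]
R4 ← R4 + (97/5274)·R3: [0, 0, 0, 2005/5274]
R5 ← R5 + (1861/2637)·R3: [0, 0, 0, -16040/2637]
R6 ← R6 − (304/2637)·R3: [0, 0, 0, 91829/2637]
R5 ← R5 + (16)·R4: [0, 0, 0, 0]
R6 ← R6 − (458/5)·R4: [0, 0, 0, 0]
4 pivots among 4 columns.
Every column is a pivot column, so the columns are linearly independent.

yes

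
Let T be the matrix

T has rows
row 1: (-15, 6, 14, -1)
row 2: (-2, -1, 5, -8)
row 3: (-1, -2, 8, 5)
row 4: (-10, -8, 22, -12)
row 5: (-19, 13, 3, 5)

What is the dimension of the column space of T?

4

Row reduce to echelon form.
R2 ← R2 − (2/15)·R1: [0, -9/5, 47/15, -118/15]
R3 ← R3 − (1/15)·R1: [0, -12/5, 106/15, 76/15]
R4 ← R4 − (2/3)·R1: [0, -12, 38/3, -34/3]
R5 ← R5 − (19/15)·R1: [0, 27/5, -221/15, 94/15]
R3 ← R3 − (4/3)·R2: [0, 0, 26/9, 140/9]
R4 ← R4 − (20/3)·R2: [0, 0, -74/9, 370/9]
R5 ← R5 + (3)·R2: [0, 0, -16/3, -52/3]
R4 ← R4 + (37/13)·R3: [0, 0, 0, 1110/13]
R5 ← R5 + (24/13)·R3: [0, 0, 0, 148/13]
R5 ← R5 − (2/15)·R4: [0, 0, 0, 0]
Echelon form has 4 nonzero rows, so rank(T) = 4.
The column space has dimension equal to the rank: 4.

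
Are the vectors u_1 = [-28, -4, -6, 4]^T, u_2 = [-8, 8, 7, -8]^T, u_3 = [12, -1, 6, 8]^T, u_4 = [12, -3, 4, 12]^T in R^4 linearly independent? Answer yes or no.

yes

Form the matrix with these vectors as rows and row reduce.
R2 ← R2 − (2/7)·R1: [0, 64/7, 61/7, -64/7]
R3 ← R3 + (3/7)·R1: [0, -19/7, 24/7, 68/7]
R4 ← R4 + (3/7)·R1: [0, -33/7, 10/7, 96/7]
R3 ← R3 + (19/64)·R2: [0, 0, 385/64, 7]
R4 ← R4 + (33/64)·R2: [0, 0, 379/64, 9]
R4 ← R4 − (379/385)·R3: [0, 0, 0, 116/55]
4 nonzero rows, so the 4 vectors span a space of dimension 4.
Since 4 = 4, the vectors are linearly independent.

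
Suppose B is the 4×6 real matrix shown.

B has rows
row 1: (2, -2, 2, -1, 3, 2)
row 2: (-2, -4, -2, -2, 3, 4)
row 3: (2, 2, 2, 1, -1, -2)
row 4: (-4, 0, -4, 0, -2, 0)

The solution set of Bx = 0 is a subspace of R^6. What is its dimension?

Row reduce to echelon form.
R2 ← R2 + R1: [0, -6, 0, -3, 6, 6]
R3 ← R3 − R1: [0, 4, 0, 2, -4, -4]
R4 ← R4 + (2)·R1: [0, -4, 0, -2, 4, 4]
R3 ← R3 + (2/3)·R2: [0, 0, 0, 0, 0, 0]
R4 ← R4 − (2/3)·R2: [0, 0, 0, 0, 0, 0]
2 nonzero rows, so rank(B) = 2.
B has 6 columns; by rank–nullity, nullity = 6 − 2 = 4.

4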